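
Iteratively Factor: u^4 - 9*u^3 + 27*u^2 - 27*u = (u - 3)*(u^3 - 6*u^2 + 9*u) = u*(u - 3)*(u^2 - 6*u + 9) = u*(u - 3)^2*(u - 3)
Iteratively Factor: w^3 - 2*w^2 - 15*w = (w - 5)*(w^2 + 3*w) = w*(w - 5)*(w + 3)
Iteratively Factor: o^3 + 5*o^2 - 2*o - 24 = (o - 2)*(o^2 + 7*o + 12) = (o - 2)*(o + 3)*(o + 4)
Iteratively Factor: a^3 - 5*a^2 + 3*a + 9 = (a - 3)*(a^2 - 2*a - 3) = (a - 3)*(a + 1)*(a - 3)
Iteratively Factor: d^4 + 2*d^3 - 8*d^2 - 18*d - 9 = (d - 3)*(d^3 + 5*d^2 + 7*d + 3) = (d - 3)*(d + 3)*(d^2 + 2*d + 1) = (d - 3)*(d + 1)*(d + 3)*(d + 1)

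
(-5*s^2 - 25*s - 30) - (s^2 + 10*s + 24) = -6*s^2 - 35*s - 54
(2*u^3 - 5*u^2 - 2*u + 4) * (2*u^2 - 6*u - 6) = 4*u^5 - 22*u^4 + 14*u^3 + 50*u^2 - 12*u - 24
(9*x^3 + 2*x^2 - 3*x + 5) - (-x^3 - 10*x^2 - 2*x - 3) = 10*x^3 + 12*x^2 - x + 8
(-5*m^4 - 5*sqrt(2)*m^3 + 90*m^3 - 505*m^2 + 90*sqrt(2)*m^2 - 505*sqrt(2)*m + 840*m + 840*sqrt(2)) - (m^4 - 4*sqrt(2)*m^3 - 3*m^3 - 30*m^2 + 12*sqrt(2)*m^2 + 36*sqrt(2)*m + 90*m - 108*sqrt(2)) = -6*m^4 - sqrt(2)*m^3 + 93*m^3 - 475*m^2 + 78*sqrt(2)*m^2 - 541*sqrt(2)*m + 750*m + 948*sqrt(2)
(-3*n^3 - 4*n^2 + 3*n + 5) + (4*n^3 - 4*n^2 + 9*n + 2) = n^3 - 8*n^2 + 12*n + 7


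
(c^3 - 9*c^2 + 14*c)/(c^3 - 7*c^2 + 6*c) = (c^2 - 9*c + 14)/(c^2 - 7*c + 6)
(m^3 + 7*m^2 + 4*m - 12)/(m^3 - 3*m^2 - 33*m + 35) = (m^2 + 8*m + 12)/(m^2 - 2*m - 35)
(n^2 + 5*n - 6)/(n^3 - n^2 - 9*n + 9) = (n + 6)/(n^2 - 9)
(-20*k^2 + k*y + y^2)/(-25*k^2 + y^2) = (-4*k + y)/(-5*k + y)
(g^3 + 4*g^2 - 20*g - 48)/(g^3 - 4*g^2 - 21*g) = (-g^3 - 4*g^2 + 20*g + 48)/(g*(-g^2 + 4*g + 21))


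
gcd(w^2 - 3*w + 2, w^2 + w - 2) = w - 1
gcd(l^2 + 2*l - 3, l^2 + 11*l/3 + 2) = l + 3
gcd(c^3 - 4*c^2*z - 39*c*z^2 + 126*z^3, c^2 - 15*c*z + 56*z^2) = -c + 7*z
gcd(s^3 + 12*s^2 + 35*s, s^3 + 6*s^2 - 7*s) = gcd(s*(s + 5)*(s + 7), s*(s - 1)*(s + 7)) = s^2 + 7*s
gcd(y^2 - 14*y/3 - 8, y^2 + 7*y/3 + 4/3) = y + 4/3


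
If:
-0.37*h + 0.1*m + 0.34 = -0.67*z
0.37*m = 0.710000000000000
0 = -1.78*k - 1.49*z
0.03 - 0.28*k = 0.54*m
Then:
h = 9.21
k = -3.59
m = 1.92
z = 4.29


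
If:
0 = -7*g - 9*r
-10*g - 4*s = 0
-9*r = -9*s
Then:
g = 0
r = 0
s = 0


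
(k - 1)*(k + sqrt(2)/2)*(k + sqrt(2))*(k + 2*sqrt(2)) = k^4 - k^3 + 7*sqrt(2)*k^3/2 - 7*sqrt(2)*k^2/2 + 7*k^2 - 7*k + 2*sqrt(2)*k - 2*sqrt(2)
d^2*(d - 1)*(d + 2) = d^4 + d^3 - 2*d^2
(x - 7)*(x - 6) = x^2 - 13*x + 42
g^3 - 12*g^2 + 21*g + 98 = (g - 7)^2*(g + 2)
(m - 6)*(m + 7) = m^2 + m - 42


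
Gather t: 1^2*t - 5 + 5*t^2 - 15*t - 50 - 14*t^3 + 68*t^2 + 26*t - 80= -14*t^3 + 73*t^2 + 12*t - 135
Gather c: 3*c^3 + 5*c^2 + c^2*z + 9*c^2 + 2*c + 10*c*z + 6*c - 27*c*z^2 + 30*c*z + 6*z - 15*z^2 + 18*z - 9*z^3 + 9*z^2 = 3*c^3 + c^2*(z + 14) + c*(-27*z^2 + 40*z + 8) - 9*z^3 - 6*z^2 + 24*z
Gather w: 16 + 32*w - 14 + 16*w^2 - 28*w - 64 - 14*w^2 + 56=2*w^2 + 4*w - 6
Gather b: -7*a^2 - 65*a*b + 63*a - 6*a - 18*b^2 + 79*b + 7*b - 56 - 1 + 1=-7*a^2 + 57*a - 18*b^2 + b*(86 - 65*a) - 56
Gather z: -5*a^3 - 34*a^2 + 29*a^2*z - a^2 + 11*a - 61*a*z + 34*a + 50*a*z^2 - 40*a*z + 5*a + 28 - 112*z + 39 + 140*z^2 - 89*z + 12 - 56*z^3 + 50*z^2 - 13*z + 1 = -5*a^3 - 35*a^2 + 50*a - 56*z^3 + z^2*(50*a + 190) + z*(29*a^2 - 101*a - 214) + 80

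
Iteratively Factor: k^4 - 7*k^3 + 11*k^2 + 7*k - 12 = (k - 3)*(k^3 - 4*k^2 - k + 4) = (k - 3)*(k - 1)*(k^2 - 3*k - 4) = (k - 3)*(k - 1)*(k + 1)*(k - 4)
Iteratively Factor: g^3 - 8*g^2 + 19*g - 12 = (g - 4)*(g^2 - 4*g + 3) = (g - 4)*(g - 3)*(g - 1)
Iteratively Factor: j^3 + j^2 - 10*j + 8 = (j - 2)*(j^2 + 3*j - 4) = (j - 2)*(j + 4)*(j - 1)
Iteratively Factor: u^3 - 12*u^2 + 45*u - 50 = (u - 2)*(u^2 - 10*u + 25) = (u - 5)*(u - 2)*(u - 5)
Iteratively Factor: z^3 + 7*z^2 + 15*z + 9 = (z + 1)*(z^2 + 6*z + 9) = (z + 1)*(z + 3)*(z + 3)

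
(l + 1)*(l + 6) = l^2 + 7*l + 6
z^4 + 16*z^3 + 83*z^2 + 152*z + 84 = (z + 1)*(z + 2)*(z + 6)*(z + 7)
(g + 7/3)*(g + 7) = g^2 + 28*g/3 + 49/3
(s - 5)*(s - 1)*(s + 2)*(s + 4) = s^4 - 23*s^2 - 18*s + 40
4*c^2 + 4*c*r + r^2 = (2*c + r)^2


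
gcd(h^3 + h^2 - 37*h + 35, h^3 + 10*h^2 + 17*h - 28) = h^2 + 6*h - 7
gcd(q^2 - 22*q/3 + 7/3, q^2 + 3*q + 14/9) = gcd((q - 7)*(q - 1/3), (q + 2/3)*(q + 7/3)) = 1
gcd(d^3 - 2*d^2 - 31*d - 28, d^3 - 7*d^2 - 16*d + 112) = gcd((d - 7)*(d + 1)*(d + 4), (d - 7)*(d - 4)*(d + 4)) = d^2 - 3*d - 28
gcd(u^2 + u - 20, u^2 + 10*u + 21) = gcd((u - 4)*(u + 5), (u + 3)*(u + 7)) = 1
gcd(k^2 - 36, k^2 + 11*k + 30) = k + 6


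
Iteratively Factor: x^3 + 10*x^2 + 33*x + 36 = (x + 4)*(x^2 + 6*x + 9) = (x + 3)*(x + 4)*(x + 3)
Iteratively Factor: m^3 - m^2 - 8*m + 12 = (m + 3)*(m^2 - 4*m + 4) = (m - 2)*(m + 3)*(m - 2)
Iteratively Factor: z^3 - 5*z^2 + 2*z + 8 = (z - 4)*(z^2 - z - 2) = (z - 4)*(z + 1)*(z - 2)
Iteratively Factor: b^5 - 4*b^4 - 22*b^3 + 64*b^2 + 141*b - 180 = (b - 1)*(b^4 - 3*b^3 - 25*b^2 + 39*b + 180) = (b - 1)*(b + 3)*(b^3 - 6*b^2 - 7*b + 60) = (b - 1)*(b + 3)^2*(b^2 - 9*b + 20) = (b - 5)*(b - 1)*(b + 3)^2*(b - 4)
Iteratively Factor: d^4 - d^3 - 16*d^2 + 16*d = (d - 4)*(d^3 + 3*d^2 - 4*d) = d*(d - 4)*(d^2 + 3*d - 4) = d*(d - 4)*(d - 1)*(d + 4)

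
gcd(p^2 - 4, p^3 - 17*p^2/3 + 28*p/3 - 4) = p - 2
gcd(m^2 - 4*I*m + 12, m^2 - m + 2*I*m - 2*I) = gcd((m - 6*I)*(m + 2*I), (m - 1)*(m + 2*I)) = m + 2*I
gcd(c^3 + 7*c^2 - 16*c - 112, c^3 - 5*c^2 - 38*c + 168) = c - 4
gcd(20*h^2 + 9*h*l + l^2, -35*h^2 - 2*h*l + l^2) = 5*h + l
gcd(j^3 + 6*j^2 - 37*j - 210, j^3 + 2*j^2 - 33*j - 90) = j^2 - j - 30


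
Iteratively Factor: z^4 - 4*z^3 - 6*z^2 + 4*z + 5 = (z - 5)*(z^3 + z^2 - z - 1) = (z - 5)*(z - 1)*(z^2 + 2*z + 1) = (z - 5)*(z - 1)*(z + 1)*(z + 1)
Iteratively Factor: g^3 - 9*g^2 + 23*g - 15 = (g - 3)*(g^2 - 6*g + 5) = (g - 3)*(g - 1)*(g - 5)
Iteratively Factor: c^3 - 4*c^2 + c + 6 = (c - 2)*(c^2 - 2*c - 3) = (c - 3)*(c - 2)*(c + 1)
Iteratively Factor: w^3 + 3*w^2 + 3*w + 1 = (w + 1)*(w^2 + 2*w + 1) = (w + 1)^2*(w + 1)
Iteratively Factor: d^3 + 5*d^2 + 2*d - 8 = (d + 4)*(d^2 + d - 2) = (d - 1)*(d + 4)*(d + 2)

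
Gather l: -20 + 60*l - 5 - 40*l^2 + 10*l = -40*l^2 + 70*l - 25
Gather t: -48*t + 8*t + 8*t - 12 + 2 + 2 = -32*t - 8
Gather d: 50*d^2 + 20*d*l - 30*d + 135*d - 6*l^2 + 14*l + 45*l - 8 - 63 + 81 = 50*d^2 + d*(20*l + 105) - 6*l^2 + 59*l + 10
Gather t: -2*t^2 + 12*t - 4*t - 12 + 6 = -2*t^2 + 8*t - 6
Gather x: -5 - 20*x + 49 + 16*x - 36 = 8 - 4*x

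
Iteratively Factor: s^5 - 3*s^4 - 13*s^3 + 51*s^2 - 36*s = (s + 4)*(s^4 - 7*s^3 + 15*s^2 - 9*s) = (s - 3)*(s + 4)*(s^3 - 4*s^2 + 3*s) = s*(s - 3)*(s + 4)*(s^2 - 4*s + 3) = s*(s - 3)*(s - 1)*(s + 4)*(s - 3)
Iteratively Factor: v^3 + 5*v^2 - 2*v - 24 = (v + 3)*(v^2 + 2*v - 8) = (v + 3)*(v + 4)*(v - 2)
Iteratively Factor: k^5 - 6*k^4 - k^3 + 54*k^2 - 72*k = (k)*(k^4 - 6*k^3 - k^2 + 54*k - 72) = k*(k - 3)*(k^3 - 3*k^2 - 10*k + 24) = k*(k - 3)*(k + 3)*(k^2 - 6*k + 8) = k*(k - 4)*(k - 3)*(k + 3)*(k - 2)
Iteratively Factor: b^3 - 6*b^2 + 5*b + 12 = (b - 3)*(b^2 - 3*b - 4) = (b - 4)*(b - 3)*(b + 1)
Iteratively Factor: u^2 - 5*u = (u)*(u - 5)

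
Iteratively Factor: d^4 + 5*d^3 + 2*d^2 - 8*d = (d)*(d^3 + 5*d^2 + 2*d - 8) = d*(d + 4)*(d^2 + d - 2) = d*(d - 1)*(d + 4)*(d + 2)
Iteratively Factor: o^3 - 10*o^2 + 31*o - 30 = (o - 5)*(o^2 - 5*o + 6) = (o - 5)*(o - 3)*(o - 2)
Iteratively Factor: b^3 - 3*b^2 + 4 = (b - 2)*(b^2 - b - 2) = (b - 2)*(b + 1)*(b - 2)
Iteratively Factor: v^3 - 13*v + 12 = (v + 4)*(v^2 - 4*v + 3) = (v - 1)*(v + 4)*(v - 3)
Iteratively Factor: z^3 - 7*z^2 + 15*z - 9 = (z - 1)*(z^2 - 6*z + 9) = (z - 3)*(z - 1)*(z - 3)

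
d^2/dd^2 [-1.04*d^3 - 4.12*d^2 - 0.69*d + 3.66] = -6.24*d - 8.24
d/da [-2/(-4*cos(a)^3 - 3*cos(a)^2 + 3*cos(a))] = 12*(sin(2*a) + sin(3*a))/((cos(2*a) + 1)*(3*cos(a) + 2*cos(2*a) - 1)^2)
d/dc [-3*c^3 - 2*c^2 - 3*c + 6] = -9*c^2 - 4*c - 3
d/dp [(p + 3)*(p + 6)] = 2*p + 9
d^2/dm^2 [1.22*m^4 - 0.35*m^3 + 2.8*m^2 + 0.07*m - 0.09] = 14.64*m^2 - 2.1*m + 5.6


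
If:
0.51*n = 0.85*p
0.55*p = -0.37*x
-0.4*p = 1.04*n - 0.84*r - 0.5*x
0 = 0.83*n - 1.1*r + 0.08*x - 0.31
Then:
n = -0.21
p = -0.12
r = -0.42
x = 0.18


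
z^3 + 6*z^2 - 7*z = z*(z - 1)*(z + 7)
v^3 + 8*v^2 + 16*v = v*(v + 4)^2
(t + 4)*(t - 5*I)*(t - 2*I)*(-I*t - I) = -I*t^4 - 7*t^3 - 5*I*t^3 - 35*t^2 + 6*I*t^2 - 28*t + 50*I*t + 40*I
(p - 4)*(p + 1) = p^2 - 3*p - 4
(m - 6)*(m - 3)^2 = m^3 - 12*m^2 + 45*m - 54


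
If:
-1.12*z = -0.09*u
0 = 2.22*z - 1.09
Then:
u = 6.11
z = 0.49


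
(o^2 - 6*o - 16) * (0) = 0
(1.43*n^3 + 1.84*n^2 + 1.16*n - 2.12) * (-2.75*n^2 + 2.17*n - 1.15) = -3.9325*n^5 - 1.9569*n^4 - 0.8417*n^3 + 6.2312*n^2 - 5.9344*n + 2.438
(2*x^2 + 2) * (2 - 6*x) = -12*x^3 + 4*x^2 - 12*x + 4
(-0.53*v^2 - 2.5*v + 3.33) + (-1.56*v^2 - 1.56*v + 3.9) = -2.09*v^2 - 4.06*v + 7.23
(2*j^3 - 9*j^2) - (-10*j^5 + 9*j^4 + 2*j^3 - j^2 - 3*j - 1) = 10*j^5 - 9*j^4 - 8*j^2 + 3*j + 1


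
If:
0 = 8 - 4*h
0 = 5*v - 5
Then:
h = 2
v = 1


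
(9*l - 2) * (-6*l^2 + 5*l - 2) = -54*l^3 + 57*l^2 - 28*l + 4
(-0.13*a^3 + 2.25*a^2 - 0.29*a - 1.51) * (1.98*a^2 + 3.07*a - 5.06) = -0.2574*a^5 + 4.0559*a^4 + 6.9911*a^3 - 15.2651*a^2 - 3.1683*a + 7.6406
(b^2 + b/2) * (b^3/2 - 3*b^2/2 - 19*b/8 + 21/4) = b^5/2 - 5*b^4/4 - 25*b^3/8 + 65*b^2/16 + 21*b/8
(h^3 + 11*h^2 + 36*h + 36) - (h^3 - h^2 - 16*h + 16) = 12*h^2 + 52*h + 20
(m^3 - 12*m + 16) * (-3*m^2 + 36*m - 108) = -3*m^5 + 36*m^4 - 72*m^3 - 480*m^2 + 1872*m - 1728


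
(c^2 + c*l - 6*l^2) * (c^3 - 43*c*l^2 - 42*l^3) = c^5 + c^4*l - 49*c^3*l^2 - 85*c^2*l^3 + 216*c*l^4 + 252*l^5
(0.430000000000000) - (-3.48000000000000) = 3.91000000000000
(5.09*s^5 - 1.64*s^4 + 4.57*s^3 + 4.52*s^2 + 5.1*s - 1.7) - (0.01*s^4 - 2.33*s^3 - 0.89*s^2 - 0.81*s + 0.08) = 5.09*s^5 - 1.65*s^4 + 6.9*s^3 + 5.41*s^2 + 5.91*s - 1.78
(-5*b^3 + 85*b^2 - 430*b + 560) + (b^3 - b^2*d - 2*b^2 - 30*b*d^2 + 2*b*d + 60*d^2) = -4*b^3 - b^2*d + 83*b^2 - 30*b*d^2 + 2*b*d - 430*b + 60*d^2 + 560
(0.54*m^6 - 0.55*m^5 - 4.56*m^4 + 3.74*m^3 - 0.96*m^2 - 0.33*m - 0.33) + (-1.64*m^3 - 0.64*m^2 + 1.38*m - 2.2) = 0.54*m^6 - 0.55*m^5 - 4.56*m^4 + 2.1*m^3 - 1.6*m^2 + 1.05*m - 2.53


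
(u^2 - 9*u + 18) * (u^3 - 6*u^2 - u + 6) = u^5 - 15*u^4 + 71*u^3 - 93*u^2 - 72*u + 108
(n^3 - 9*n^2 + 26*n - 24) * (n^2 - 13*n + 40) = n^5 - 22*n^4 + 183*n^3 - 722*n^2 + 1352*n - 960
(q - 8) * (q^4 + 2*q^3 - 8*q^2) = q^5 - 6*q^4 - 24*q^3 + 64*q^2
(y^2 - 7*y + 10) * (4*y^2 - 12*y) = 4*y^4 - 40*y^3 + 124*y^2 - 120*y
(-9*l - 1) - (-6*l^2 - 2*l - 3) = 6*l^2 - 7*l + 2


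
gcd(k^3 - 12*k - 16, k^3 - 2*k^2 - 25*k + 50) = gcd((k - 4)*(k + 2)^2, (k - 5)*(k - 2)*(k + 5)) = 1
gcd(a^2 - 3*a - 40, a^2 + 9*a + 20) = a + 5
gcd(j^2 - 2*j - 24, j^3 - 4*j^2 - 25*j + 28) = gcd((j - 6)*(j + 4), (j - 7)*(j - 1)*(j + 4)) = j + 4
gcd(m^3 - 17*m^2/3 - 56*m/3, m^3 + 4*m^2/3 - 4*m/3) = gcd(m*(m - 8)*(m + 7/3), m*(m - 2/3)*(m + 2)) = m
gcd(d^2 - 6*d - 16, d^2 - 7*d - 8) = d - 8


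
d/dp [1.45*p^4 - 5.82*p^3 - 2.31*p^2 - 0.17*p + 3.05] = 5.8*p^3 - 17.46*p^2 - 4.62*p - 0.17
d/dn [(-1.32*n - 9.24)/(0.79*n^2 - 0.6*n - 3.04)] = (1.0428*n^2 + 14.5992*n - 1.5312)/(0.6241*n^4 - 0.948*n^3 - 4.4432*n^2 + 3.648*n + 9.2416)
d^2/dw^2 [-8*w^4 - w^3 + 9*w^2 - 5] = -96*w^2 - 6*w + 18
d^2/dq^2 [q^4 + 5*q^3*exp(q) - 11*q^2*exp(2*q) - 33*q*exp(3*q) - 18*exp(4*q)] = 5*q^3*exp(q) - 44*q^2*exp(2*q) + 30*q^2*exp(q) + 12*q^2 - 297*q*exp(3*q) - 88*q*exp(2*q) + 30*q*exp(q) - 288*exp(4*q) - 198*exp(3*q) - 22*exp(2*q)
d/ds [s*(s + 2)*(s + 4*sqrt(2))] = 3*s^2 + 4*s + 8*sqrt(2)*s + 8*sqrt(2)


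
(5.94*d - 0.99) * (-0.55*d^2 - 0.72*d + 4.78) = -3.267*d^3 - 3.7323*d^2 + 29.106*d - 4.7322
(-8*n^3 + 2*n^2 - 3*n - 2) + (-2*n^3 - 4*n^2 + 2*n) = -10*n^3 - 2*n^2 - n - 2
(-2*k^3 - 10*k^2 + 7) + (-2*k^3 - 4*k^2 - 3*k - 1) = -4*k^3 - 14*k^2 - 3*k + 6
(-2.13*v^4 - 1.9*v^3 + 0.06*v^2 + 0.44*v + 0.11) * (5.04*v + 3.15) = -10.7352*v^5 - 16.2855*v^4 - 5.6826*v^3 + 2.4066*v^2 + 1.9404*v + 0.3465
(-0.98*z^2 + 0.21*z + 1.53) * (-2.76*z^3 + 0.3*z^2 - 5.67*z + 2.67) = 2.7048*z^5 - 0.8736*z^4 + 1.3968*z^3 - 3.3483*z^2 - 8.1144*z + 4.0851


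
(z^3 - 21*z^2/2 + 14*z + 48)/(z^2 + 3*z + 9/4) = 2*(z^2 - 12*z + 32)/(2*z + 3)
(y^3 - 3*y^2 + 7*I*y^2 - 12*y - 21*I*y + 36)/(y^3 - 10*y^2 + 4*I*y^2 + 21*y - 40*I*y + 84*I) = (y + 3*I)/(y - 7)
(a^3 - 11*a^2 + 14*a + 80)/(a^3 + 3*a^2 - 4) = (a^2 - 13*a + 40)/(a^2 + a - 2)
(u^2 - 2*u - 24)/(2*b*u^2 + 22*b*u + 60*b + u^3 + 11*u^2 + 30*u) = (u^2 - 2*u - 24)/(2*b*u^2 + 22*b*u + 60*b + u^3 + 11*u^2 + 30*u)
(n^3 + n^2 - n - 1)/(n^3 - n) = (n + 1)/n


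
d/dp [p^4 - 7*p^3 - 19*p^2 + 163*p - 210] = 4*p^3 - 21*p^2 - 38*p + 163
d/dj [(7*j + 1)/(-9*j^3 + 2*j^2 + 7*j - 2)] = (126*j^3 + 13*j^2 - 4*j - 21)/(81*j^6 - 36*j^5 - 122*j^4 + 64*j^3 + 41*j^2 - 28*j + 4)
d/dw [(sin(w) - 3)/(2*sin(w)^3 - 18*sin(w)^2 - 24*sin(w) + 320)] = (-sin(w)^3 + 9*sin(w)^2 - 27*sin(w) + 62)*cos(w)/((sin(w) - 8)^2*(sin(w) - 5)^2*(sin(w) + 4)^2)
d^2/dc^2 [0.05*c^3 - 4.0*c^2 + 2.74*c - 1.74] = 0.3*c - 8.0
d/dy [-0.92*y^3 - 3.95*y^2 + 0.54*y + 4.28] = -2.76*y^2 - 7.9*y + 0.54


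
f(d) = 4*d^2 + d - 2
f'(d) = 8*d + 1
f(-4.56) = 76.61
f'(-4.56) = -35.48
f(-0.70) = -0.74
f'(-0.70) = -4.60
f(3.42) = 48.21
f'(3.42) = 28.36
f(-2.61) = 22.64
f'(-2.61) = -19.88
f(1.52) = 8.76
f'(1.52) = 13.16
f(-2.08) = 13.23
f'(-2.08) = -15.64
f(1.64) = 10.40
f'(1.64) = 14.12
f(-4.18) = 63.71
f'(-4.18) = -32.44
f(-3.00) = 31.00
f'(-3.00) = -23.00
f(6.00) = 148.00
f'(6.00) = 49.00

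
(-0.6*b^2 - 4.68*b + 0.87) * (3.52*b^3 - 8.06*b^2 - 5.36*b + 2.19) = -2.112*b^5 - 11.6376*b^4 + 43.9992*b^3 + 16.7586*b^2 - 14.9124*b + 1.9053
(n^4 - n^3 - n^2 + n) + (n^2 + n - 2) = n^4 - n^3 + 2*n - 2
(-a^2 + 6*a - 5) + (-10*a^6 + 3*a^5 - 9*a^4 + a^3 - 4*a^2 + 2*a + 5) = -10*a^6 + 3*a^5 - 9*a^4 + a^3 - 5*a^2 + 8*a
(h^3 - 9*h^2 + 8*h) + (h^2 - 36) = h^3 - 8*h^2 + 8*h - 36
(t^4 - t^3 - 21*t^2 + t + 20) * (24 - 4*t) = -4*t^5 + 28*t^4 + 60*t^3 - 508*t^2 - 56*t + 480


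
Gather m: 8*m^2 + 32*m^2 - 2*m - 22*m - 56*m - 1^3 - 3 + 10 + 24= 40*m^2 - 80*m + 30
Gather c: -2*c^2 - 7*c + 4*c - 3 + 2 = -2*c^2 - 3*c - 1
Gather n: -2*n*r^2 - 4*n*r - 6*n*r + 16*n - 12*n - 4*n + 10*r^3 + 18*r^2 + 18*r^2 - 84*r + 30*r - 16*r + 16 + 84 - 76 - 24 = n*(-2*r^2 - 10*r) + 10*r^3 + 36*r^2 - 70*r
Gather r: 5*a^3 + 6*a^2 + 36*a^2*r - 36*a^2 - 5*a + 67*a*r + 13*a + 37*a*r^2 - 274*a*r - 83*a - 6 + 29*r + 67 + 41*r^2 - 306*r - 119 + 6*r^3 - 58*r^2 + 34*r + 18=5*a^3 - 30*a^2 - 75*a + 6*r^3 + r^2*(37*a - 17) + r*(36*a^2 - 207*a - 243) - 40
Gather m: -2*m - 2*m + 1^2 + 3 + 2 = 6 - 4*m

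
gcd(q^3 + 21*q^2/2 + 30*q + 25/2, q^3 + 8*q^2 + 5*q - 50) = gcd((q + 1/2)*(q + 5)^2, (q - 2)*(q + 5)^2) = q^2 + 10*q + 25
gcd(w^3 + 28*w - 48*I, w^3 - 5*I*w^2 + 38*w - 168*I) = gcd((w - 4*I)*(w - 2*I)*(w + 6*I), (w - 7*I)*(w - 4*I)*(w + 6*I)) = w^2 + 2*I*w + 24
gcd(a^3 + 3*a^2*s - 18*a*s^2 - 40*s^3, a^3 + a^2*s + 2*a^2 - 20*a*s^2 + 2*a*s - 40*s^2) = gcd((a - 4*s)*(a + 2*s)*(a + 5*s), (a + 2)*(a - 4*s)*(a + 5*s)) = -a^2 - a*s + 20*s^2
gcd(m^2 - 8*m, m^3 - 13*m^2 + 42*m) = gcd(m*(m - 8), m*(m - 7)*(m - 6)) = m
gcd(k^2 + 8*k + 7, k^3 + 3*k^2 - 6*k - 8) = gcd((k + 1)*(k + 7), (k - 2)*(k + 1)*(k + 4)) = k + 1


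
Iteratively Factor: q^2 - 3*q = (q)*(q - 3)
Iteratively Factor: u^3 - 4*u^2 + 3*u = (u - 3)*(u^2 - u) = u*(u - 3)*(u - 1)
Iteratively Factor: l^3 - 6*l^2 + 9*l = (l - 3)*(l^2 - 3*l) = (l - 3)^2*(l)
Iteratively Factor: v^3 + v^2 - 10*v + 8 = (v - 2)*(v^2 + 3*v - 4) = (v - 2)*(v - 1)*(v + 4)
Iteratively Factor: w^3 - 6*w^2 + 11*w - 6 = (w - 2)*(w^2 - 4*w + 3) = (w - 2)*(w - 1)*(w - 3)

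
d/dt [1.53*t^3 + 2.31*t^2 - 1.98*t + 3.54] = 4.59*t^2 + 4.62*t - 1.98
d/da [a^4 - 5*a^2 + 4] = 4*a^3 - 10*a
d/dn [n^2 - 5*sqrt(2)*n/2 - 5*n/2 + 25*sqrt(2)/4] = 2*n - 5*sqrt(2)/2 - 5/2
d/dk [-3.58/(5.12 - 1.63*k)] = -5.8354/(1.63*k - 5.12)^2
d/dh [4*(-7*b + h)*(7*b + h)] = 8*h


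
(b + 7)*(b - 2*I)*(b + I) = b^3 + 7*b^2 - I*b^2 + 2*b - 7*I*b + 14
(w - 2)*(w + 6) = w^2 + 4*w - 12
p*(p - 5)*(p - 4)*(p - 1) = p^4 - 10*p^3 + 29*p^2 - 20*p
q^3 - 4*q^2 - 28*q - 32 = (q - 8)*(q + 2)^2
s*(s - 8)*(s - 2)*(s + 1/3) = s^4 - 29*s^3/3 + 38*s^2/3 + 16*s/3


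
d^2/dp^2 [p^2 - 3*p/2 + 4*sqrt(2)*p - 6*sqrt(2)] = 2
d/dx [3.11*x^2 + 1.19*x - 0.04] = 6.22*x + 1.19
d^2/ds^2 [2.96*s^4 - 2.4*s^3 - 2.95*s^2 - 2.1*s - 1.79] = 35.52*s^2 - 14.4*s - 5.9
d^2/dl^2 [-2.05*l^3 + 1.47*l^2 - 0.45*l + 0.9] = 2.94 - 12.3*l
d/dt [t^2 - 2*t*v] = 2*t - 2*v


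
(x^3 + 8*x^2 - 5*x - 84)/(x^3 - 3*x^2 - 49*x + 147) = (x + 4)/(x - 7)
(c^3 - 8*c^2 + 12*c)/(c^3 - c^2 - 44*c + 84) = c/(c + 7)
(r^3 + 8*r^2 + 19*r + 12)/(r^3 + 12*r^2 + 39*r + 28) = (r + 3)/(r + 7)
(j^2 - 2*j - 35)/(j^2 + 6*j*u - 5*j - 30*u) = (j^2 - 2*j - 35)/(j^2 + 6*j*u - 5*j - 30*u)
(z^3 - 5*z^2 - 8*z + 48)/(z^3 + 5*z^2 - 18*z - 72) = (z - 4)/(z + 6)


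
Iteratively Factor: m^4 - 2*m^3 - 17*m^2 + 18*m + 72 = (m - 3)*(m^3 + m^2 - 14*m - 24) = (m - 4)*(m - 3)*(m^2 + 5*m + 6) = (m - 4)*(m - 3)*(m + 2)*(m + 3)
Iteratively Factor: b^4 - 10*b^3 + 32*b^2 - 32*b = (b - 4)*(b^3 - 6*b^2 + 8*b) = (b - 4)*(b - 2)*(b^2 - 4*b) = b*(b - 4)*(b - 2)*(b - 4)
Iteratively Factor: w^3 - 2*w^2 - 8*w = (w + 2)*(w^2 - 4*w) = w*(w + 2)*(w - 4)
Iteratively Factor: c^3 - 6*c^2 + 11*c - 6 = (c - 1)*(c^2 - 5*c + 6) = (c - 3)*(c - 1)*(c - 2)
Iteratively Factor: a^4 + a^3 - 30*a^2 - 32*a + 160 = (a + 4)*(a^3 - 3*a^2 - 18*a + 40) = (a - 2)*(a + 4)*(a^2 - a - 20) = (a - 5)*(a - 2)*(a + 4)*(a + 4)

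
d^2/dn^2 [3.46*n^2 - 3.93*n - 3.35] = 6.92000000000000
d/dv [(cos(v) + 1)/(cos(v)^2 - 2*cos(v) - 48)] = (cos(v)^2 + 2*cos(v) + 46)*sin(v)/(sin(v)^2 + 2*cos(v) + 47)^2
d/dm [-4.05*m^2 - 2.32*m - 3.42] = -8.1*m - 2.32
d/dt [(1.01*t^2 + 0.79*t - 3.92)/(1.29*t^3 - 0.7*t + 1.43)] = ((2.02*t + 0.79)*(1.29*t^3 - 0.7*t + 1.43) - (3.87*t^2 - 0.7)*(1.01*t^2 + 0.79*t - 3.92))/(1.29*t^3 - 0.7*t + 1.43)^2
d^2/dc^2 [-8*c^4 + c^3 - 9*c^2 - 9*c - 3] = -96*c^2 + 6*c - 18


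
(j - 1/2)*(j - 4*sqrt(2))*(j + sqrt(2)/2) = j^3 - 7*sqrt(2)*j^2/2 - j^2/2 - 4*j + 7*sqrt(2)*j/4 + 2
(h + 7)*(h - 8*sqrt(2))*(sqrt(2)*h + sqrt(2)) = sqrt(2)*h^3 - 16*h^2 + 8*sqrt(2)*h^2 - 128*h + 7*sqrt(2)*h - 112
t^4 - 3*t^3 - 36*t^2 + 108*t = t*(t - 6)*(t - 3)*(t + 6)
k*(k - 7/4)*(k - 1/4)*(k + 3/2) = k^4 - k^3/2 - 41*k^2/16 + 21*k/32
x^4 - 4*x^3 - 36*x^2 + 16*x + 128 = (x - 8)*(x - 2)*(x + 2)*(x + 4)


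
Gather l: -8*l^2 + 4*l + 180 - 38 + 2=-8*l^2 + 4*l + 144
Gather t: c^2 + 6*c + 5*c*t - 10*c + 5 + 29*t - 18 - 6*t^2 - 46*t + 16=c^2 - 4*c - 6*t^2 + t*(5*c - 17) + 3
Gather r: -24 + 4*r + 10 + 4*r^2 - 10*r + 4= 4*r^2 - 6*r - 10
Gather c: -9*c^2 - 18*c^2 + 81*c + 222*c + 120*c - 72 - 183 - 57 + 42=-27*c^2 + 423*c - 270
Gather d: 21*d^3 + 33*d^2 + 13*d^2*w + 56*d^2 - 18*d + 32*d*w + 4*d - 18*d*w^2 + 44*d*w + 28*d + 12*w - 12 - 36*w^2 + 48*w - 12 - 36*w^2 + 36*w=21*d^3 + d^2*(13*w + 89) + d*(-18*w^2 + 76*w + 14) - 72*w^2 + 96*w - 24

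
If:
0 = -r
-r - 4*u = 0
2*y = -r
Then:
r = 0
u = 0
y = 0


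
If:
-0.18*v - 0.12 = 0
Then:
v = -0.67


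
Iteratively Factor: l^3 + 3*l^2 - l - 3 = (l - 1)*(l^2 + 4*l + 3) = (l - 1)*(l + 1)*(l + 3)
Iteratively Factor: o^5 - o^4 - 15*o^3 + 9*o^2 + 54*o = (o)*(o^4 - o^3 - 15*o^2 + 9*o + 54) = o*(o + 3)*(o^3 - 4*o^2 - 3*o + 18) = o*(o + 2)*(o + 3)*(o^2 - 6*o + 9) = o*(o - 3)*(o + 2)*(o + 3)*(o - 3)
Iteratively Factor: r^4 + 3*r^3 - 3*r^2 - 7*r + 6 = (r - 1)*(r^3 + 4*r^2 + r - 6) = (r - 1)*(r + 3)*(r^2 + r - 2) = (r - 1)^2*(r + 3)*(r + 2)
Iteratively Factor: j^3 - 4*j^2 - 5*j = (j - 5)*(j^2 + j) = j*(j - 5)*(j + 1)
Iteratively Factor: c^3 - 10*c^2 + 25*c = (c - 5)*(c^2 - 5*c) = c*(c - 5)*(c - 5)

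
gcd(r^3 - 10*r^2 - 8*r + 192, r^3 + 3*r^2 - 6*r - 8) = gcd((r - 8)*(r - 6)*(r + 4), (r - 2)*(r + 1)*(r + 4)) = r + 4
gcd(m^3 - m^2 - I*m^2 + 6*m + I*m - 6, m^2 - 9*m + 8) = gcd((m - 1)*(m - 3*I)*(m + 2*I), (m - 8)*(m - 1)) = m - 1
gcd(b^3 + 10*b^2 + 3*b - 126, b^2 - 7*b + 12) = b - 3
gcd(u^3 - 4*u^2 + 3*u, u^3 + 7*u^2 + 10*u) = u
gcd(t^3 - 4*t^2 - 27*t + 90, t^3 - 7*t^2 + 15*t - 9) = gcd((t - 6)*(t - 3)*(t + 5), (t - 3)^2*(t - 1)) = t - 3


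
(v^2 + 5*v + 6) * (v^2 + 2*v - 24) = v^4 + 7*v^3 - 8*v^2 - 108*v - 144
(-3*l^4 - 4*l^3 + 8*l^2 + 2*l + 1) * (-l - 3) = 3*l^5 + 13*l^4 + 4*l^3 - 26*l^2 - 7*l - 3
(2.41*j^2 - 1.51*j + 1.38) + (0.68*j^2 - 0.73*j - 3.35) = 3.09*j^2 - 2.24*j - 1.97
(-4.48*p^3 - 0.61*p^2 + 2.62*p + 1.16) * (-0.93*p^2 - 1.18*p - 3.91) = 4.1664*p^5 + 5.8537*p^4 + 15.8*p^3 - 1.7853*p^2 - 11.613*p - 4.5356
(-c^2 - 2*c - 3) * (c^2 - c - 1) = -c^4 - c^3 + 5*c + 3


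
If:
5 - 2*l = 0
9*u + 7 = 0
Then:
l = 5/2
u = -7/9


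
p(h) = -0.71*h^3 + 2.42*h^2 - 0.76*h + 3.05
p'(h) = -2.13*h^2 + 4.84*h - 0.76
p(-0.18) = 3.27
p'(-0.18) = -1.70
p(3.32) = 1.22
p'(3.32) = -8.17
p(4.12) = -8.66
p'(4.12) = -16.97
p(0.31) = 3.03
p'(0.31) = 0.54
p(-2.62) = 34.42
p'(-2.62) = -28.06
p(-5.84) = 231.44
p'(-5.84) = -101.67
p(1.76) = 5.34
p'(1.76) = 1.16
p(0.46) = 3.14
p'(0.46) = 1.02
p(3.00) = 3.38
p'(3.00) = -5.41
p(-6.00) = 248.09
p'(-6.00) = -106.48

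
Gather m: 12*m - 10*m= 2*m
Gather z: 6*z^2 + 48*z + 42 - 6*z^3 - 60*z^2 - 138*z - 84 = -6*z^3 - 54*z^2 - 90*z - 42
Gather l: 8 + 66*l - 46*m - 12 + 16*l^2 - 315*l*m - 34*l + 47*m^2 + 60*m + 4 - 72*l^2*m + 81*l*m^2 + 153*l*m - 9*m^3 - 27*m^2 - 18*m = l^2*(16 - 72*m) + l*(81*m^2 - 162*m + 32) - 9*m^3 + 20*m^2 - 4*m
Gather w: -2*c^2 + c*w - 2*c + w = -2*c^2 - 2*c + w*(c + 1)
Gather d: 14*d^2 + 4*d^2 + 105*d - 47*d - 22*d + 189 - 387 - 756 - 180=18*d^2 + 36*d - 1134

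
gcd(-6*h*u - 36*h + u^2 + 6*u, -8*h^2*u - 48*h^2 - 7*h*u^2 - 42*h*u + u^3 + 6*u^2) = u + 6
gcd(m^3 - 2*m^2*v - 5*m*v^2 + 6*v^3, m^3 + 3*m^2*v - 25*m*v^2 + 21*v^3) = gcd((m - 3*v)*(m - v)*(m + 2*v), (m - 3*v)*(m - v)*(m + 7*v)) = m^2 - 4*m*v + 3*v^2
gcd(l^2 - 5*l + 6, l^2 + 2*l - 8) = l - 2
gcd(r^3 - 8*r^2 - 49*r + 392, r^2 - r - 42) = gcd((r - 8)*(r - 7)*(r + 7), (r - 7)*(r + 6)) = r - 7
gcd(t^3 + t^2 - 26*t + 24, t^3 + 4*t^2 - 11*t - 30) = 1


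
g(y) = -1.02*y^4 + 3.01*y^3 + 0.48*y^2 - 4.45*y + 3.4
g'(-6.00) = 1196.15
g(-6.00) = -1924.70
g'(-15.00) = 15782.90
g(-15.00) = -61618.10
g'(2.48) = -8.76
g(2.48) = 2.64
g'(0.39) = -2.94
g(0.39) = 1.89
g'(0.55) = -1.87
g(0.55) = 1.51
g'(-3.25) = 227.87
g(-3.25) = -194.19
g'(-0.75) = 1.63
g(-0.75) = 5.41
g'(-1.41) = 23.59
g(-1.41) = -1.84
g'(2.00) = 0.95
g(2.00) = 4.18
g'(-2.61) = 127.10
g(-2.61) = -82.57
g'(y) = -4.08*y^3 + 9.03*y^2 + 0.96*y - 4.45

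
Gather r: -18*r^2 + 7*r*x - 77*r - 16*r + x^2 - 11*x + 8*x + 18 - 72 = -18*r^2 + r*(7*x - 93) + x^2 - 3*x - 54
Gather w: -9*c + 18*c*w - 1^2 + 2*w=-9*c + w*(18*c + 2) - 1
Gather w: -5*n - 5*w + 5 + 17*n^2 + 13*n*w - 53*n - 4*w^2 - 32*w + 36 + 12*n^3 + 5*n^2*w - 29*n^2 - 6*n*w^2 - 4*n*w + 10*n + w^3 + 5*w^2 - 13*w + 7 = 12*n^3 - 12*n^2 - 48*n + w^3 + w^2*(1 - 6*n) + w*(5*n^2 + 9*n - 50) + 48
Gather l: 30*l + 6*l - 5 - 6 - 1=36*l - 12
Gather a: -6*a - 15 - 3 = -6*a - 18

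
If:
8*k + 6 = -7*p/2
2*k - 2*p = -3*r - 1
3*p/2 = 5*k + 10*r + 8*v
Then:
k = 168*v/283 - 256/283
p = 100/283 - 384*v/283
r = 143/283 - 368*v/283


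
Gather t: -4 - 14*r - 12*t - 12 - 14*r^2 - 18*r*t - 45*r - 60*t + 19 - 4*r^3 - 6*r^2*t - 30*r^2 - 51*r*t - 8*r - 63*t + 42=-4*r^3 - 44*r^2 - 67*r + t*(-6*r^2 - 69*r - 135) + 45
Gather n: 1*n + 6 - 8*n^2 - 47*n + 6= -8*n^2 - 46*n + 12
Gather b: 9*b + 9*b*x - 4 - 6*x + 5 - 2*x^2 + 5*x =b*(9*x + 9) - 2*x^2 - x + 1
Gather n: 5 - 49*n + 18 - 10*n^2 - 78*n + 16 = -10*n^2 - 127*n + 39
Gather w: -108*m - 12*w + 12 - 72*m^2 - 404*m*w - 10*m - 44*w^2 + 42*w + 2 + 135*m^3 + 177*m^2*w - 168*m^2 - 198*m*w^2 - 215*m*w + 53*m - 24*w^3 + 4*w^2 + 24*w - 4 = 135*m^3 - 240*m^2 - 65*m - 24*w^3 + w^2*(-198*m - 40) + w*(177*m^2 - 619*m + 54) + 10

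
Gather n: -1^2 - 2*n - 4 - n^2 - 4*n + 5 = -n^2 - 6*n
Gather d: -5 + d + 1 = d - 4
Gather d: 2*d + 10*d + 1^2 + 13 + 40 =12*d + 54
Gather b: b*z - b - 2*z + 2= b*(z - 1) - 2*z + 2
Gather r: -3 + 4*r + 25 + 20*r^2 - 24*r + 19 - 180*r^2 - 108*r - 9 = -160*r^2 - 128*r + 32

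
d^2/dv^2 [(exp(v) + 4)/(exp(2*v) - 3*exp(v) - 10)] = (exp(4*v) + 19*exp(3*v) + 24*exp(2*v) + 166*exp(v) - 20)*exp(v)/(exp(6*v) - 9*exp(5*v) - 3*exp(4*v) + 153*exp(3*v) + 30*exp(2*v) - 900*exp(v) - 1000)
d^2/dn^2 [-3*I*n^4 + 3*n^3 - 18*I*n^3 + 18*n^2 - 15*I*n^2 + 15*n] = -36*I*n^2 + n*(18 - 108*I) + 36 - 30*I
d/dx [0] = 0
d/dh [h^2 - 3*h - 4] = 2*h - 3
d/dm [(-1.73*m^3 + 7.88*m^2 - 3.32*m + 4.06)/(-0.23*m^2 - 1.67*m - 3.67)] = (0.3979*m^4 + 5.7782*m^3 + 5.1241*m^2 - 55.9716*m + 18.9646)/(0.0529*m^4 + 0.7682*m^3 + 4.4771*m^2 + 12.2578*m + 13.4689)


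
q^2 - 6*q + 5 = (q - 5)*(q - 1)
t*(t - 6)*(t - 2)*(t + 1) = t^4 - 7*t^3 + 4*t^2 + 12*t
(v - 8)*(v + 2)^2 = v^3 - 4*v^2 - 28*v - 32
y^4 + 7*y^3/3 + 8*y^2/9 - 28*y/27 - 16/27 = (y - 2/3)*(y + 2/3)*(y + 1)*(y + 4/3)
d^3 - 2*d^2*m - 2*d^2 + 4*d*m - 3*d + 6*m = (d - 3)*(d + 1)*(d - 2*m)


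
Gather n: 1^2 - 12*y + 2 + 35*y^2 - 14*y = 35*y^2 - 26*y + 3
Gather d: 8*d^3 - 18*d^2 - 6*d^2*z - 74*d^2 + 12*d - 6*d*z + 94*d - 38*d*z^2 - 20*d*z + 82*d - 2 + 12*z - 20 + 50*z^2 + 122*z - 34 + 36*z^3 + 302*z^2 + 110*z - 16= 8*d^3 + d^2*(-6*z - 92) + d*(-38*z^2 - 26*z + 188) + 36*z^3 + 352*z^2 + 244*z - 72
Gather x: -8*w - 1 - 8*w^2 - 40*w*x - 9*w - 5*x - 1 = -8*w^2 - 17*w + x*(-40*w - 5) - 2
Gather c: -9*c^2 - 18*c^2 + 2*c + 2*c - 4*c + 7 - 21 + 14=-27*c^2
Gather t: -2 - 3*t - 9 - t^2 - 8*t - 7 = -t^2 - 11*t - 18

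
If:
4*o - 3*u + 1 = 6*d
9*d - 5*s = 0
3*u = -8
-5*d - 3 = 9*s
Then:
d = -15/106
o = -261/106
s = -27/106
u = -8/3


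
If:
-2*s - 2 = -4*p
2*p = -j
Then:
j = -s - 1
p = s/2 + 1/2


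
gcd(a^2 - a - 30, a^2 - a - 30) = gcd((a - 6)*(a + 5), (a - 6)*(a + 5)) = a^2 - a - 30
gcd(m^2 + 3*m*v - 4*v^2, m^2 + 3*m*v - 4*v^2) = -m^2 - 3*m*v + 4*v^2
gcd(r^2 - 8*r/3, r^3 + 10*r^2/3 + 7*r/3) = r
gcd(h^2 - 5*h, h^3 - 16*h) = h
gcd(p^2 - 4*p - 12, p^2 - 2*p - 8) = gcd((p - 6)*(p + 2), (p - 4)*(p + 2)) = p + 2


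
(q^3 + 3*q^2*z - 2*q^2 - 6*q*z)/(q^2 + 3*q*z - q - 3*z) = q*(q - 2)/(q - 1)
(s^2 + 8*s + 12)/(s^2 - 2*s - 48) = (s + 2)/(s - 8)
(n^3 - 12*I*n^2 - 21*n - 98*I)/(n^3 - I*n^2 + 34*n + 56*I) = (n - 7*I)/(n + 4*I)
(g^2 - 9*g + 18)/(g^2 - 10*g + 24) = (g - 3)/(g - 4)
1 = 1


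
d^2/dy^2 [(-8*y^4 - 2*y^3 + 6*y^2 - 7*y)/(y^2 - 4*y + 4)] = 2*(-8*y^4 + 64*y^3 - 192*y^2 - 7*y - 4)/(y^4 - 8*y^3 + 24*y^2 - 32*y + 16)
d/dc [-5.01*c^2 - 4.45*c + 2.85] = -10.02*c - 4.45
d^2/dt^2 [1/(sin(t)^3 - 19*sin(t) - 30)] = (9*sin(t)^6 - 50*sin(t)^4 + 270*sin(t)^3 + 475*sin(t)^2 - 750*sin(t) - 722)/(-sin(t)^3 + 19*sin(t) + 30)^3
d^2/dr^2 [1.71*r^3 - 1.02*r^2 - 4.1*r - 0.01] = 10.26*r - 2.04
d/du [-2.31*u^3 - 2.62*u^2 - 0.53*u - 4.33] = -6.93*u^2 - 5.24*u - 0.53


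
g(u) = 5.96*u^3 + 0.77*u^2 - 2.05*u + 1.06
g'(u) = 17.88*u^2 + 1.54*u - 2.05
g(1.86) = 38.26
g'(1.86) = 62.67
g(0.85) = 3.53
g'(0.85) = 12.18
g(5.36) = 929.98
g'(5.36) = 519.89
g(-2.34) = -66.29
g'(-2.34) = 92.25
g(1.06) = 6.85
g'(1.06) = 19.67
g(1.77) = 32.89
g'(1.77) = 56.69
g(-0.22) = 1.48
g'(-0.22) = -1.52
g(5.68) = 1106.43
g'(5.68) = 583.55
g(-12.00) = -10162.34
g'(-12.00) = 2554.19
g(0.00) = 1.06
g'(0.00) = -2.05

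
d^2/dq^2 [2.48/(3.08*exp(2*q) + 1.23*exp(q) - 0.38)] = (2.48*(6.16*exp(q) + 1.23)*(12.32*exp(q) + 2.46)*exp(q) - (30.5536*exp(q) + 3.0504)*(3.08*exp(2*q) + 1.23*exp(q) - 0.38))*exp(q)/(3.08*exp(2*q) + 1.23*exp(q) - 0.38)^3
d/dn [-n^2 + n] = 1 - 2*n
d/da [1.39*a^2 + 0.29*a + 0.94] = 2.78*a + 0.29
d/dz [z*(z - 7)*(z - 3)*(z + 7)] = 4*z^3 - 9*z^2 - 98*z + 147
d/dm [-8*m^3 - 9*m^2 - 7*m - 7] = -24*m^2 - 18*m - 7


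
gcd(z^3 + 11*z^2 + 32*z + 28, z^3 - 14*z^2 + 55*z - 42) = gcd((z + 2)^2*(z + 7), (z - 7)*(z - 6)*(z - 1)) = 1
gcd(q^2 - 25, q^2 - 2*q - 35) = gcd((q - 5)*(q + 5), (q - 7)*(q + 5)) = q + 5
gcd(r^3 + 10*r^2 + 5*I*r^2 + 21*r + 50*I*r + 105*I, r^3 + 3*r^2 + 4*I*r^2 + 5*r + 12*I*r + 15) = r^2 + r*(3 + 5*I) + 15*I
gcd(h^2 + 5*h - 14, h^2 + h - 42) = h + 7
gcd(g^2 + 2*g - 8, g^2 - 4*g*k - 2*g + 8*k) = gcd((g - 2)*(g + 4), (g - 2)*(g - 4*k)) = g - 2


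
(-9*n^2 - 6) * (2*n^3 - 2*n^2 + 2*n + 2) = -18*n^5 + 18*n^4 - 30*n^3 - 6*n^2 - 12*n - 12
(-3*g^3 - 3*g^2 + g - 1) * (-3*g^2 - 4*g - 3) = 9*g^5 + 21*g^4 + 18*g^3 + 8*g^2 + g + 3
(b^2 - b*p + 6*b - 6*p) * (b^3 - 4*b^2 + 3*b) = b^5 - b^4*p + 2*b^4 - 2*b^3*p - 21*b^3 + 21*b^2*p + 18*b^2 - 18*b*p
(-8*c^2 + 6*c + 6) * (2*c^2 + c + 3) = -16*c^4 + 4*c^3 - 6*c^2 + 24*c + 18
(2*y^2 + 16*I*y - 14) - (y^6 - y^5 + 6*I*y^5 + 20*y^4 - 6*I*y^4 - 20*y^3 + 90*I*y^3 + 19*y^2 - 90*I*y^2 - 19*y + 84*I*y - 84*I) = -y^6 + y^5 - 6*I*y^5 - 20*y^4 + 6*I*y^4 + 20*y^3 - 90*I*y^3 - 17*y^2 + 90*I*y^2 + 19*y - 68*I*y - 14 + 84*I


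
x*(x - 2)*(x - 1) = x^3 - 3*x^2 + 2*x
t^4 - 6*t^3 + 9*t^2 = t^2*(t - 3)^2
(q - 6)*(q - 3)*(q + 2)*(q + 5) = q^4 - 2*q^3 - 35*q^2 + 36*q + 180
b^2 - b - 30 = (b - 6)*(b + 5)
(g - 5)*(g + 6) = g^2 + g - 30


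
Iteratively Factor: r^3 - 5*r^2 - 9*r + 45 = (r - 5)*(r^2 - 9) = (r - 5)*(r + 3)*(r - 3)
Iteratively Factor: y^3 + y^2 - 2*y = (y - 1)*(y^2 + 2*y) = y*(y - 1)*(y + 2)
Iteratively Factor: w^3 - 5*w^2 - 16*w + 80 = (w - 5)*(w^2 - 16) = (w - 5)*(w + 4)*(w - 4)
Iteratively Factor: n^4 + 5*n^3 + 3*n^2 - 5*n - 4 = (n + 1)*(n^3 + 4*n^2 - n - 4) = (n - 1)*(n + 1)*(n^2 + 5*n + 4) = (n - 1)*(n + 1)*(n + 4)*(n + 1)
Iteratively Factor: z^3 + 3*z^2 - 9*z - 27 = (z + 3)*(z^2 - 9) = (z + 3)^2*(z - 3)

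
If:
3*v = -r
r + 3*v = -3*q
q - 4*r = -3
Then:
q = 0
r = 3/4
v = -1/4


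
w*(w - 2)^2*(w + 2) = w^4 - 2*w^3 - 4*w^2 + 8*w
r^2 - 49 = (r - 7)*(r + 7)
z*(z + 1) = z^2 + z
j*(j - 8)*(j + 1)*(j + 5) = j^4 - 2*j^3 - 43*j^2 - 40*j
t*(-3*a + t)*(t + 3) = -3*a*t^2 - 9*a*t + t^3 + 3*t^2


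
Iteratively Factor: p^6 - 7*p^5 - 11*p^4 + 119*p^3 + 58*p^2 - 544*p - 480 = (p + 2)*(p^5 - 9*p^4 + 7*p^3 + 105*p^2 - 152*p - 240) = (p + 2)*(p + 3)*(p^4 - 12*p^3 + 43*p^2 - 24*p - 80) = (p - 5)*(p + 2)*(p + 3)*(p^3 - 7*p^2 + 8*p + 16) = (p - 5)*(p - 4)*(p + 2)*(p + 3)*(p^2 - 3*p - 4) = (p - 5)*(p - 4)^2*(p + 2)*(p + 3)*(p + 1)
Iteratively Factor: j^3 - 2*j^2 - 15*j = (j)*(j^2 - 2*j - 15) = j*(j + 3)*(j - 5)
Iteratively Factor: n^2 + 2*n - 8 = (n + 4)*(n - 2)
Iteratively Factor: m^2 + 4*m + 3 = (m + 3)*(m + 1)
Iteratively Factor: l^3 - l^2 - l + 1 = (l - 1)*(l^2 - 1) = (l - 1)^2*(l + 1)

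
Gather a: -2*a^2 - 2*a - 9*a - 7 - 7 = -2*a^2 - 11*a - 14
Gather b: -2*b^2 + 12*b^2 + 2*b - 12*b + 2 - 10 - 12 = 10*b^2 - 10*b - 20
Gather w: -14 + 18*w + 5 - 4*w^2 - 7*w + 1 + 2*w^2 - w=-2*w^2 + 10*w - 8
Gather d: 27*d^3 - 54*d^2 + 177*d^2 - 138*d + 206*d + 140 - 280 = 27*d^3 + 123*d^2 + 68*d - 140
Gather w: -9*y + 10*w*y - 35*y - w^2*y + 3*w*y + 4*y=-w^2*y + 13*w*y - 40*y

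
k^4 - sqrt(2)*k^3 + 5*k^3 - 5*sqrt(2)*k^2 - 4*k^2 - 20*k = k*(k + 5)*(k - 2*sqrt(2))*(k + sqrt(2))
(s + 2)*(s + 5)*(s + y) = s^3 + s^2*y + 7*s^2 + 7*s*y + 10*s + 10*y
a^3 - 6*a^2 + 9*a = a*(a - 3)^2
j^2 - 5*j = j*(j - 5)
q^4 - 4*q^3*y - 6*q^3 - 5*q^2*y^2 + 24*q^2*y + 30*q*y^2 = q*(q - 6)*(q - 5*y)*(q + y)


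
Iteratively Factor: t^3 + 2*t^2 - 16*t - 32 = (t - 4)*(t^2 + 6*t + 8) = (t - 4)*(t + 4)*(t + 2)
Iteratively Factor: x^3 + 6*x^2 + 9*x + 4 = (x + 1)*(x^2 + 5*x + 4) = (x + 1)^2*(x + 4)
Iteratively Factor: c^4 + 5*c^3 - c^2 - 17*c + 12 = (c - 1)*(c^3 + 6*c^2 + 5*c - 12) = (c - 1)*(c + 4)*(c^2 + 2*c - 3) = (c - 1)^2*(c + 4)*(c + 3)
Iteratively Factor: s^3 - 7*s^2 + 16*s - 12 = (s - 2)*(s^2 - 5*s + 6) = (s - 3)*(s - 2)*(s - 2)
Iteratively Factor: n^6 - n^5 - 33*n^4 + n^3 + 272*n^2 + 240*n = (n + 3)*(n^5 - 4*n^4 - 21*n^3 + 64*n^2 + 80*n) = (n - 5)*(n + 3)*(n^4 + n^3 - 16*n^2 - 16*n) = (n - 5)*(n - 4)*(n + 3)*(n^3 + 5*n^2 + 4*n) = (n - 5)*(n - 4)*(n + 1)*(n + 3)*(n^2 + 4*n) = n*(n - 5)*(n - 4)*(n + 1)*(n + 3)*(n + 4)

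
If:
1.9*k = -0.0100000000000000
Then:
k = -0.01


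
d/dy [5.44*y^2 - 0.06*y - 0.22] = 10.88*y - 0.06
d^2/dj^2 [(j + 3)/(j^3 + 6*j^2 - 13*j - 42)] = 2*((j + 3)*(3*j^2 + 12*j - 13)^2 + (-3*j^2 - 12*j - 3*(j + 2)*(j + 3) + 13)*(j^3 + 6*j^2 - 13*j - 42))/(j^3 + 6*j^2 - 13*j - 42)^3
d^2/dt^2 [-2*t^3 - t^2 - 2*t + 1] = -12*t - 2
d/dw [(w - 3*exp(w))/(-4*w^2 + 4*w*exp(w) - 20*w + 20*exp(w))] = (-(w - 3*exp(w))*(w*exp(w) - 2*w + 6*exp(w) - 5) + (3*exp(w) - 1)*(w^2 - w*exp(w) + 5*w - 5*exp(w)))/(4*(w^2 - w*exp(w) + 5*w - 5*exp(w))^2)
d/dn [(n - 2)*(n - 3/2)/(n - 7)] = (n^2 - 14*n + 43/2)/(n^2 - 14*n + 49)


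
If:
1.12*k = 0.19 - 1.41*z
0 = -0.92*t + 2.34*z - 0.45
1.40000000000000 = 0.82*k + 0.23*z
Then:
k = 2.15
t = -4.49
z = -1.57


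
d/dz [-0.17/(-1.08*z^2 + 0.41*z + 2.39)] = (0.0697 - 0.3672*z)/(-1.08*z^2 + 0.41*z + 2.39)^2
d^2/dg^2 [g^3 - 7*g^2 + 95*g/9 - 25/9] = 6*g - 14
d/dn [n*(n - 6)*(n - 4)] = 3*n^2 - 20*n + 24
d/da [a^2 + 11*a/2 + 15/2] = 2*a + 11/2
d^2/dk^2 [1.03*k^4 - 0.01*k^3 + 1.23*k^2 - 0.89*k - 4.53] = 12.36*k^2 - 0.06*k + 2.46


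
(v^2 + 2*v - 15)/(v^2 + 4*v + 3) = (v^2 + 2*v - 15)/(v^2 + 4*v + 3)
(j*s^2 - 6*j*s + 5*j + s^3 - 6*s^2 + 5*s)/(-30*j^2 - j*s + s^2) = (-j*s^2 + 6*j*s - 5*j - s^3 + 6*s^2 - 5*s)/(30*j^2 + j*s - s^2)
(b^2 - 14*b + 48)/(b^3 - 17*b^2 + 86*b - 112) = (b - 6)/(b^2 - 9*b + 14)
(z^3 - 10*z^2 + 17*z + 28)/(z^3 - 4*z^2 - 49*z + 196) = (z + 1)/(z + 7)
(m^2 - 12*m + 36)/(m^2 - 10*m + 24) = (m - 6)/(m - 4)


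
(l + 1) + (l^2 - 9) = l^2 + l - 8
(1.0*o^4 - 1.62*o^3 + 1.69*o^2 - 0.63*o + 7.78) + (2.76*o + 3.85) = 1.0*o^4 - 1.62*o^3 + 1.69*o^2 + 2.13*o + 11.63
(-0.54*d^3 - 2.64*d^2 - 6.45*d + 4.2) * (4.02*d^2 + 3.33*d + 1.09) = -2.1708*d^5 - 12.411*d^4 - 35.3088*d^3 - 7.4721*d^2 + 6.9555*d + 4.578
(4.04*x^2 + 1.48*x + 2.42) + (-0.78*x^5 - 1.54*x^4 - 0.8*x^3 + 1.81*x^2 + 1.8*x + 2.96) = -0.78*x^5 - 1.54*x^4 - 0.8*x^3 + 5.85*x^2 + 3.28*x + 5.38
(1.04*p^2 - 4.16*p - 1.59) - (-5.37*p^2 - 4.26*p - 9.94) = 6.41*p^2 + 0.0999999999999996*p + 8.35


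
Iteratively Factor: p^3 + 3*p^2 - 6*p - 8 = (p - 2)*(p^2 + 5*p + 4) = (p - 2)*(p + 4)*(p + 1)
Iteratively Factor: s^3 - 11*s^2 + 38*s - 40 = (s - 4)*(s^2 - 7*s + 10) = (s - 4)*(s - 2)*(s - 5)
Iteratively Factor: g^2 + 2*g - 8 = (g + 4)*(g - 2)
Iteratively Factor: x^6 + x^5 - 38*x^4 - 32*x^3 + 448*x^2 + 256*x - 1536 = (x + 4)*(x^5 - 3*x^4 - 26*x^3 + 72*x^2 + 160*x - 384) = (x - 2)*(x + 4)*(x^4 - x^3 - 28*x^2 + 16*x + 192) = (x - 4)*(x - 2)*(x + 4)*(x^3 + 3*x^2 - 16*x - 48) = (x - 4)*(x - 2)*(x + 3)*(x + 4)*(x^2 - 16) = (x - 4)^2*(x - 2)*(x + 3)*(x + 4)*(x + 4)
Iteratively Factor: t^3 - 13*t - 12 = (t - 4)*(t^2 + 4*t + 3) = (t - 4)*(t + 1)*(t + 3)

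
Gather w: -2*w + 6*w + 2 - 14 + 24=4*w + 12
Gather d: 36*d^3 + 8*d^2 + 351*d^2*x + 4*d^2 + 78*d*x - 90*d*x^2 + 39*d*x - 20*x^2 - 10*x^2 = 36*d^3 + d^2*(351*x + 12) + d*(-90*x^2 + 117*x) - 30*x^2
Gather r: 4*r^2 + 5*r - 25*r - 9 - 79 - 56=4*r^2 - 20*r - 144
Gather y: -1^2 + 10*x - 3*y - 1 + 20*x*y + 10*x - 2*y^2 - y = 20*x - 2*y^2 + y*(20*x - 4) - 2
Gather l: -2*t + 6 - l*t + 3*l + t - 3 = l*(3 - t) - t + 3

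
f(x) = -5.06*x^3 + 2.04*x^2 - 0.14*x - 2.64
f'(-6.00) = -571.10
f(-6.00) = 1164.60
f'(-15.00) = -3476.84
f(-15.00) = 17535.96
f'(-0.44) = -4.87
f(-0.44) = -1.75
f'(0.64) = -3.75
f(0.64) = -3.22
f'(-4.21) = -286.37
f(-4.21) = 411.68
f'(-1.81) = -57.26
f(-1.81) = 34.30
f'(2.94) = -119.35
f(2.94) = -114.00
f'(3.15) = -137.91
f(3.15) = -140.99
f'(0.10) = 0.12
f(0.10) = -2.64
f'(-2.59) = -112.54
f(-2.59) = 99.32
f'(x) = -15.18*x^2 + 4.08*x - 0.14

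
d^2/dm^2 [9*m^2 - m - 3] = 18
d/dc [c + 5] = 1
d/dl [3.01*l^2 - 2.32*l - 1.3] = 6.02*l - 2.32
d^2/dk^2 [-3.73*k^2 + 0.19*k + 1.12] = -7.46000000000000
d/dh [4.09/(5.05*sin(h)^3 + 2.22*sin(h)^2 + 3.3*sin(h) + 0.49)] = (-18.1596*sin(h) + 30.98175*cos(2*h) - 44.47875)*cos(h)/(5.05*sin(h)^3 + 2.22*sin(h)^2 + 3.3*sin(h) + 0.49)^2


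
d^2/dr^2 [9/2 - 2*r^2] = -4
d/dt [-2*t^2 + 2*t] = 2 - 4*t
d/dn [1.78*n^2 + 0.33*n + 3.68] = 3.56*n + 0.33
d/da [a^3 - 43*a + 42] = 3*a^2 - 43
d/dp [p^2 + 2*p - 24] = 2*p + 2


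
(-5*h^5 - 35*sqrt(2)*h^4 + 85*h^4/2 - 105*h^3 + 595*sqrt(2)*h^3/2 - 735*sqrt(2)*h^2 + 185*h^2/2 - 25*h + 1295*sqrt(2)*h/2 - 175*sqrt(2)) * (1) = -5*h^5 - 35*sqrt(2)*h^4 + 85*h^4/2 - 105*h^3 + 595*sqrt(2)*h^3/2 - 735*sqrt(2)*h^2 + 185*h^2/2 - 25*h + 1295*sqrt(2)*h/2 - 175*sqrt(2)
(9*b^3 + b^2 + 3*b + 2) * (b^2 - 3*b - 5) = 9*b^5 - 26*b^4 - 45*b^3 - 12*b^2 - 21*b - 10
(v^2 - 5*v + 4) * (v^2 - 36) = v^4 - 5*v^3 - 32*v^2 + 180*v - 144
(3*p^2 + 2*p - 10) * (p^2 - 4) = 3*p^4 + 2*p^3 - 22*p^2 - 8*p + 40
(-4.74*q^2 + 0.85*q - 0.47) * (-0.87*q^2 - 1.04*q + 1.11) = 4.1238*q^4 + 4.1901*q^3 - 5.7365*q^2 + 1.4323*q - 0.5217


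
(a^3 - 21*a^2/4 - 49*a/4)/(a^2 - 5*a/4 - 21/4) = a*(a - 7)/(a - 3)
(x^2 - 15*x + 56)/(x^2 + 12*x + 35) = (x^2 - 15*x + 56)/(x^2 + 12*x + 35)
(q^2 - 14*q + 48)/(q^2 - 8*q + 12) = (q - 8)/(q - 2)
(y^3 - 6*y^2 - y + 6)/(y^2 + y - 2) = (y^2 - 5*y - 6)/(y + 2)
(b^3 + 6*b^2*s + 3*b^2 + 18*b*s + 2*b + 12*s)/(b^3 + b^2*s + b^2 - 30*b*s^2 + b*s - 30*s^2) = (-b - 2)/(-b + 5*s)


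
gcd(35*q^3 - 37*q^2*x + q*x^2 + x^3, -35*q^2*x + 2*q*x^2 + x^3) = -35*q^2 + 2*q*x + x^2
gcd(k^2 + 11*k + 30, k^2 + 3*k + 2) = 1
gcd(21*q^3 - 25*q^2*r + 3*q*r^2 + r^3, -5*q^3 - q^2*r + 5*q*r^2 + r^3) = q - r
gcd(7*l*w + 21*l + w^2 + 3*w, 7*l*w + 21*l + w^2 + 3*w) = 7*l*w + 21*l + w^2 + 3*w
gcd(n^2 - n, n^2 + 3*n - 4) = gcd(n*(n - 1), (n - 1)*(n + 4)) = n - 1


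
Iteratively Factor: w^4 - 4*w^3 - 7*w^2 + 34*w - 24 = (w - 1)*(w^3 - 3*w^2 - 10*w + 24) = (w - 4)*(w - 1)*(w^2 + w - 6) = (w - 4)*(w - 1)*(w + 3)*(w - 2)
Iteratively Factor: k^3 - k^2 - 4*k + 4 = (k - 1)*(k^2 - 4) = (k - 2)*(k - 1)*(k + 2)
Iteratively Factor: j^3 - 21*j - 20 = (j + 4)*(j^2 - 4*j - 5) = (j - 5)*(j + 4)*(j + 1)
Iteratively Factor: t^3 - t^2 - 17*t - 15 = (t + 3)*(t^2 - 4*t - 5) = (t - 5)*(t + 3)*(t + 1)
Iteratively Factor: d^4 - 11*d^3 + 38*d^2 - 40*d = (d)*(d^3 - 11*d^2 + 38*d - 40) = d*(d - 4)*(d^2 - 7*d + 10) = d*(d - 5)*(d - 4)*(d - 2)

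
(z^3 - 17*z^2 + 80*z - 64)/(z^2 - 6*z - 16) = (z^2 - 9*z + 8)/(z + 2)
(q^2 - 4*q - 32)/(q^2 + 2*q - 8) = (q - 8)/(q - 2)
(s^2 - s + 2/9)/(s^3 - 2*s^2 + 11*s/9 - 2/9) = 1/(s - 1)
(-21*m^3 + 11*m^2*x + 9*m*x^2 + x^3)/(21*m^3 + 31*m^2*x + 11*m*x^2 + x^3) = (-m + x)/(m + x)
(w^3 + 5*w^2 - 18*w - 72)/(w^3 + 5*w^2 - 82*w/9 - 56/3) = 9*(w^2 - w - 12)/(9*w^2 - 9*w - 28)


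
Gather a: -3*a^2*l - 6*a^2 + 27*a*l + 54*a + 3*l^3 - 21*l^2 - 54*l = a^2*(-3*l - 6) + a*(27*l + 54) + 3*l^3 - 21*l^2 - 54*l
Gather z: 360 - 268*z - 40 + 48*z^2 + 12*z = 48*z^2 - 256*z + 320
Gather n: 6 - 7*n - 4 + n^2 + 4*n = n^2 - 3*n + 2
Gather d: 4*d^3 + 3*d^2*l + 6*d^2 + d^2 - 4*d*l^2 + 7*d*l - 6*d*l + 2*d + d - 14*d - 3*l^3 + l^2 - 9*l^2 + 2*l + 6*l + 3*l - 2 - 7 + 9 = 4*d^3 + d^2*(3*l + 7) + d*(-4*l^2 + l - 11) - 3*l^3 - 8*l^2 + 11*l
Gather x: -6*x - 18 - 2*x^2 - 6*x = -2*x^2 - 12*x - 18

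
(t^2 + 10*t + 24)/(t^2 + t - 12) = (t + 6)/(t - 3)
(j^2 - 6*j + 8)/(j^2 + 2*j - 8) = (j - 4)/(j + 4)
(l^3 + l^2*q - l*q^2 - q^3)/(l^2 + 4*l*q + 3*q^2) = (l^2 - q^2)/(l + 3*q)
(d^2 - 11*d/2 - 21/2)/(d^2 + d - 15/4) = 2*(2*d^2 - 11*d - 21)/(4*d^2 + 4*d - 15)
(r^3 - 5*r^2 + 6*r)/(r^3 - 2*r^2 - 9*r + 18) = r/(r + 3)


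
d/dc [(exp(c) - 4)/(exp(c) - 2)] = 2*exp(c)/(exp(c) - 2)^2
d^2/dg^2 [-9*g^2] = -18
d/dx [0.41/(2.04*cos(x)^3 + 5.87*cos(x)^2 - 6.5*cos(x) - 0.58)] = (2.5092*cos(x)^2 + 4.8134*cos(x) - 2.665)*sin(x)/(2.04*cos(x)^3 + 5.87*cos(x)^2 - 6.5*cos(x) - 0.58)^2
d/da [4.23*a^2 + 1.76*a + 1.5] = 8.46*a + 1.76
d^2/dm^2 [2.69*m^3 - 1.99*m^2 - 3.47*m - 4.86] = 16.14*m - 3.98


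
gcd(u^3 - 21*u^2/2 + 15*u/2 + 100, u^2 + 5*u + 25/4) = u + 5/2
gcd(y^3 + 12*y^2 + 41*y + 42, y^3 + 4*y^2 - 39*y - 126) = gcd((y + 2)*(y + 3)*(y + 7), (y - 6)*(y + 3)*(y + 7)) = y^2 + 10*y + 21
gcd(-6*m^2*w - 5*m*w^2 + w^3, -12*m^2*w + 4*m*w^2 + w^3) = w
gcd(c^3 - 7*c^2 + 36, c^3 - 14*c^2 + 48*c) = c - 6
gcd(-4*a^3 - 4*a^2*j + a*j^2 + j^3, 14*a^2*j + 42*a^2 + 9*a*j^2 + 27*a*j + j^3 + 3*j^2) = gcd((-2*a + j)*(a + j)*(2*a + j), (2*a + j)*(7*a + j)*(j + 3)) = 2*a + j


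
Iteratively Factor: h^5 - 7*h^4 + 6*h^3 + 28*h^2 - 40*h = (h - 2)*(h^4 - 5*h^3 - 4*h^2 + 20*h) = (h - 5)*(h - 2)*(h^3 - 4*h) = (h - 5)*(h - 2)*(h + 2)*(h^2 - 2*h) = h*(h - 5)*(h - 2)*(h + 2)*(h - 2)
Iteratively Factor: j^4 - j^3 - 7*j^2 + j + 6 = (j - 3)*(j^3 + 2*j^2 - j - 2) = (j - 3)*(j - 1)*(j^2 + 3*j + 2) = (j - 3)*(j - 1)*(j + 2)*(j + 1)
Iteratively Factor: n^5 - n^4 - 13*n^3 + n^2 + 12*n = (n)*(n^4 - n^3 - 13*n^2 + n + 12) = n*(n - 1)*(n^3 - 13*n - 12) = n*(n - 1)*(n + 3)*(n^2 - 3*n - 4) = n*(n - 1)*(n + 1)*(n + 3)*(n - 4)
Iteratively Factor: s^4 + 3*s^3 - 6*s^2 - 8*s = (s)*(s^3 + 3*s^2 - 6*s - 8) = s*(s + 4)*(s^2 - s - 2) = s*(s + 1)*(s + 4)*(s - 2)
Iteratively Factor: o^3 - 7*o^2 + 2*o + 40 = (o + 2)*(o^2 - 9*o + 20) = (o - 5)*(o + 2)*(o - 4)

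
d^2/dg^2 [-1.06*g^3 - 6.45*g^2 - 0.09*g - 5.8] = -6.36*g - 12.9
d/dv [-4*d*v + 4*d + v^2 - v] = -4*d + 2*v - 1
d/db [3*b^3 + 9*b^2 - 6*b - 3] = 9*b^2 + 18*b - 6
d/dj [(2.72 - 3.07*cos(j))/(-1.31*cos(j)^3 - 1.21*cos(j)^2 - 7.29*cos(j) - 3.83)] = (8.0434*cos(j)^3 - 6.9749*cos(j)^2 - 6.5824*cos(j) - 31.5869)*sin(j)/(1.7161*cos(j)^6 + 3.1702*cos(j)^5 + 20.5639*cos(j)^4 + 27.6764*cos(j)^3 + 62.4127*cos(j)^2 + 55.8414*cos(j) + 14.6689)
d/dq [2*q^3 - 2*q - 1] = 6*q^2 - 2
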